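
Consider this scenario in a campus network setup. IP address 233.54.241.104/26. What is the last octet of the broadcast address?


Given: IP = 233.54.241.104, prefix = /26
Host bits = 32 - 26 = 6
Network last octet = 104 AND mask = 64
Host part size = 2^6 - 1 = 63
Broadcast last octet = 64 OR 63 = 127

127


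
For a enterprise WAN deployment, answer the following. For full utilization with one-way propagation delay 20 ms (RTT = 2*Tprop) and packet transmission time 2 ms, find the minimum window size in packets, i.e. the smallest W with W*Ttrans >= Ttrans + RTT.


Given: Ttrans = 2 ms, RTT = 40 ms (= 2 * Tprop, Tprop = 20 ms)
Time until first ACK returns = Ttrans + RTT = 2 + 40 = 42 ms
Need W * Ttrans >= Ttrans + RTT  ->  W >= (Ttrans + RTT) / Ttrans
(Ttrans + RTT) / Ttrans = 42 / 2 = 21
W_min = ceil(21) = 21

21


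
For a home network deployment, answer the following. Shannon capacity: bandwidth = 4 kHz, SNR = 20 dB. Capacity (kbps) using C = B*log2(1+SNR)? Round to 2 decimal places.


Given: B = 4 kHz, SNR = 20 dB
SNR linear = 10^(20/10) = 100
1 + SNR = 101
log2(101) = 6.6582114828
C = 4 * 1000 * 6.6582114828 = 26632.8459 bps
C = 26.632846 kbps -> 26.63 kbps (2 dp)

26.63


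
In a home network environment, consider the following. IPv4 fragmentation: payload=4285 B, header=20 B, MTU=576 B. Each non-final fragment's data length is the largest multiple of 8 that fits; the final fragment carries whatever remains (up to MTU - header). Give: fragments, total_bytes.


Max data per non-final fragment = floor((MTU - header)/8)*8 = floor((576 - 20)/8)*8 = floor(556/8)*8 = 552 B
Final fragment needs no 8-byte alignment: it can carry up to MTU - header = 556 B
Non-final fragments needed = ceil((payload - 556) / 552) = ceil(3729/552) = ceil(6.7554) = 7
Number of fragments = 7 + 1 = 8
Fragment sizes (data): 7 * 552 B + 421 B (last, 421 <= 556 OK)
Total bytes sent = payload + n_frags * header = 4285 + 8*20 = 4285 + 160 = 4445 B

8, 4445


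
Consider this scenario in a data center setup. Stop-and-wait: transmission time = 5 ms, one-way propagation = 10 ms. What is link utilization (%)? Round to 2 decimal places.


Given: Ttrans = 5 ms, Tprop = 10 ms
RTT = 2 * Tprop = 2 * 10 = 20 ms
U = Ttrans / (Ttrans + RTT)
U = 5 / (5 + 20)
U = 5 / 25 = 0.2
U% = 20.00%

20.00


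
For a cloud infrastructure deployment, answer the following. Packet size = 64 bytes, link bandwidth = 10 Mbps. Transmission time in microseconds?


Given: packet = 64 bytes, bandwidth = 10 Mbps
Packet in bits = 64 * 8 = 512 bits
Bandwidth = 10 * 10^6 = 10000000 bps
Time = 512 / 10000000 seconds
Time in us = 512 * 10^6 / 10000000 = 51.2

51.2


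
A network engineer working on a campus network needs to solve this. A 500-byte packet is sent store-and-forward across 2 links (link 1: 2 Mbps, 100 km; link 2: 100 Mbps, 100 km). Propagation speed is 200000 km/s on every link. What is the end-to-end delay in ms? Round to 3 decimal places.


Packet = 500 bytes = 4000 bits. Store-and-forward: sum (t_trans + t_prop) per link.
Link 1: t_trans = 4000/(2*10^6) s = 2.0000 ms; t_prop = 100/200000 s = 0.5000 ms; subtotal = 2.5000 ms
Link 2: t_trans = 4000/(100*10^6) s = 0.0400 ms; t_prop = 100/200000 s = 0.5000 ms; subtotal = 0.5400 ms
End-to-end = 2.5000 + 0.5400 = 3.0400 ms -> 3.040 ms (3 dp)

3.040


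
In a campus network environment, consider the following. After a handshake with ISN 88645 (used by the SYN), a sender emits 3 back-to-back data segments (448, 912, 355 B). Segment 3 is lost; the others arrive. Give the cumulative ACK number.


SYN uses sequence number 88645; first data byte = ISN + 1 = 88646.
Segment 1: SEQ = 88646, len = 448 B, covers [88646, 89093]
Segment 2: SEQ = 89094, len = 912 B, covers [89094, 90005]
Segment 3: SEQ = 90006, len = 355 B, covers [90006, 90360] [LOST]
In-order data received: bytes [88646, 90005] (segments 1..2).
Segment 3 missing -> gap begins at byte 90006.
Cumulative ACK = next expected in-order byte = 88646 + 448 + 912 = 90006

90006


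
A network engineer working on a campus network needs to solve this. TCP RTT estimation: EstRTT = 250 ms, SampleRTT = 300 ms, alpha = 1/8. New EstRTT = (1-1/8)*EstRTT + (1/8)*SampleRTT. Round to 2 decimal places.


Given: EstRTT = 250 ms, SampleRTT = 300 ms, alpha = 1/8
New EstRTT = (1 - alpha) * EstRTT + alpha * SampleRTT
(7/8) * 250 = 218.75
(1/8) * 300 = 37.5
New EstRTT = 218.75 + 37.5 = 256.25 ms -> 256.25 ms (2 dp)

256.25


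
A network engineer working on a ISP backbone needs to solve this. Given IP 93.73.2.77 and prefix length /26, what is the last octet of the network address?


Given: IP = 93.73.2.77, prefix = /26
Subnet mask = 255.255.255.192
Last octet of IP: 77
Last octet of mask: 192
Network last octet = 77 AND 192 = 64

64


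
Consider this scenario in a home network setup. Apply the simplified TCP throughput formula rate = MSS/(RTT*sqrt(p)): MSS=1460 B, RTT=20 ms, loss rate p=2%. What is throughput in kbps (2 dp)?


Given: MSS = 1460 bytes, RTT = 20 ms, loss = 2%
RTT in seconds = 20 / 1000 = 0.02
Loss rate = 2% = 0.02
sqrt(loss) = sqrt(0.02) = 0.141421356237
Throughput (bytes/s) = 1460 / (0.02 * 0.141421356237) = 516187.9503
Throughput (kbps) = 516187.9503 * 8 / 1000 = 4129.503602 -> 4129.50 kbps (2 dp)

4129.50


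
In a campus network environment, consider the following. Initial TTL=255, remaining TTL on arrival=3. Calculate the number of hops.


Given: initial TTL = 255, received TTL = 3
Hops = initial TTL - received TTL
Hops = 255 - 3 = 252

252


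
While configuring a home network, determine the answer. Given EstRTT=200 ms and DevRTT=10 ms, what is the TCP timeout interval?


Given: EstRTT = 200 ms, DevRTT = 10 ms
Timeout = EstRTT + 4 * DevRTT
4 * DevRTT = 4 * 10 = 40
Timeout = 200 + 40 = 240 ms

240


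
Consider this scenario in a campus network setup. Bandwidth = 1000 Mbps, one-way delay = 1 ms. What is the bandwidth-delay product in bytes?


Given: bandwidth = 1000 Mbps, delay = 1 ms
BDP in bits = 1000 * 10^6 * 1 / 1000
BDP in bits = 1000000
BDP in bytes = 1000000 / 8 = 125000

125000


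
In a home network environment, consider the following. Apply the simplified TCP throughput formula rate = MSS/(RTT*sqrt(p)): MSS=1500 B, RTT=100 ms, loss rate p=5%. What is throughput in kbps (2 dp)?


Given: MSS = 1500 bytes, RTT = 100 ms, loss = 5%
RTT in seconds = 100 / 1000 = 0.1
Loss rate = 5% = 0.05
sqrt(loss) = sqrt(0.05) = 0.223606797750
Throughput (bytes/s) = 1500 / (0.1 * 0.223606797750) = 67082.0393
Throughput (kbps) = 67082.0393 * 8 / 1000 = 536.656315 -> 536.66 kbps (2 dp)

536.66


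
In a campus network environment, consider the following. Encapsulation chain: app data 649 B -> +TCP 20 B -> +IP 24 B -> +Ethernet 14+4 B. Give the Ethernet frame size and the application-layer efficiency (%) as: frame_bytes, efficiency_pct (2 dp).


TCP segment = 649 + 20 = 669 B
IP packet = 669 + 24 = 693 B
Ethernet frame = 693 + 14 + 4 = 711 B
Efficiency = app / frame = 649 / 711 = 0.912799 = 91.2799% -> 91.28% (2 dp)

711, 91.28


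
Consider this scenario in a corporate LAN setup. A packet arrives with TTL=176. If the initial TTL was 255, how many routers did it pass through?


Given: initial TTL = 255, received TTL = 176
Hops = initial TTL - received TTL
Hops = 255 - 176 = 79

79


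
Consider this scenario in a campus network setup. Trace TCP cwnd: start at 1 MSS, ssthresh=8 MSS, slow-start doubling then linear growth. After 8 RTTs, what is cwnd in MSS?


RTT 0: cwnd = 1 MSS (initial)
RTT 1: cwnd = 2 MSS (slow start, doubled)
RTT 2: cwnd = 4 MSS (slow start, doubled)
RTT 3: cwnd = 8 MSS (slow start, doubled)
RTT 4: cwnd = 9 MSS (congestion avoidance, +1)
RTT 5: cwnd = 10 MSS (congestion avoidance, +1)
RTT 6: cwnd = 11 MSS (congestion avoidance, +1)
RTT 7: cwnd = 12 MSS (congestion avoidance, +1)
RTT 8: cwnd = 13 MSS (congestion avoidance, +1)

13


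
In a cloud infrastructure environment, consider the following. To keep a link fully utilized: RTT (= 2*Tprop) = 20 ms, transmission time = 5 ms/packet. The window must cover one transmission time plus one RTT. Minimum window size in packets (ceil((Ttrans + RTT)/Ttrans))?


Given: Ttrans = 5 ms, RTT = 20 ms (= 2 * Tprop, Tprop = 10 ms)
Time until first ACK returns = Ttrans + RTT = 5 + 20 = 25 ms
Need W * Ttrans >= Ttrans + RTT  ->  W >= (Ttrans + RTT) / Ttrans
(Ttrans + RTT) / Ttrans = 25 / 5 = 5
W_min = ceil(5) = 5

5


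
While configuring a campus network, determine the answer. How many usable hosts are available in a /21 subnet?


Given: subnet mask /21
Host bits = 32 - 21 = 11
Total addresses = 2^11 = 2048
Usable hosts = 2048 - 2 (network + broadcast) = 2046

2046


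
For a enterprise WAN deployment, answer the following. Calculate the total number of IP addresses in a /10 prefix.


Given: CIDR prefix /10
Host bits = 32 - 10 = 22
Total addresses = 2^22 = 4194304

4194304


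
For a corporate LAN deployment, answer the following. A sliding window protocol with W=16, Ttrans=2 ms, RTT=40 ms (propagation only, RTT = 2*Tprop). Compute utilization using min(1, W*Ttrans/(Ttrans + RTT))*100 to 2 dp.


Given: W = 16, Ttrans = 2 ms, RTT = 40 ms (= 2 * Tprop, Tprop = 20 ms)
Cycle time = Ttrans + RTT = 2 + 40 = 42 ms (first packet sent until its ACK returns)
W * Ttrans = 16 * 2 = 32 ms of sending per cycle
W * Ttrans / (Ttrans + RTT) = 32 / 42 = 0.761905
U = min(1, 0.761905) = 0.761905
U% = 76.19%

76.19


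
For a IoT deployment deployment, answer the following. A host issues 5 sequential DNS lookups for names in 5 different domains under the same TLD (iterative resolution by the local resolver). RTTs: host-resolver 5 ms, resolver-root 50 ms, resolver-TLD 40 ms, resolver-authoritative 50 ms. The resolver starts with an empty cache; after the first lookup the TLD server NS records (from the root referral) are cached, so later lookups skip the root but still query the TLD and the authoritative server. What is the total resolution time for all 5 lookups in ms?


Lookup 1 (cold cache): local + root + TLD + auth = 5 + 50 + 40 + 50 = 145 ms
Lookups 2..5 (TLD NS cached -> skip root; new domain -> still ask TLD and auth): local + TLD + auth = 5 + 40 + 50 = 95 ms each
Remaining 4 lookups: 4 * 95 = 380 ms
Total = 145 + 380 = 525 ms

525


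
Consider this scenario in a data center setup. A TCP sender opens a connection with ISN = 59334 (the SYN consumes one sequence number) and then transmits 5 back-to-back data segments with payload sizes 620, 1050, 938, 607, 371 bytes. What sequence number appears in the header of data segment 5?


The SYN occupies sequence number ISN = 59334, so the first data byte is ISN + 1 = 59335.
SEQ of data segment i = (ISN + 1) + sum of payload sizes of segments 1..i-1.
Segment 1: SEQ = 59335, payload = 620 bytes
Segment 2: SEQ = 59955, payload = 1050 bytes
Segment 3: SEQ = 61005, payload = 938 bytes
Segment 4: SEQ = 61943, payload = 607 bytes
Segment 5: SEQ = 62550, payload = 371 bytes
SEQ of segment 5 = 59335 + 620 + 1050 + 938 + 607 = 62550

62550


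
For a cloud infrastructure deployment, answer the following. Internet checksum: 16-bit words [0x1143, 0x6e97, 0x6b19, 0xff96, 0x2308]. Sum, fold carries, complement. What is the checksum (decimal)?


Given words: [0x1143, 0x6e97, 0x6b19, 0xff96, 0x2308]
Step 1: Sum all words
Raw sum = 4419 + 28311 + 27417 + 65430 + 8968 = 134545
Step 2: Fold carry: (3473 + 2) = 3475
One's complement = ~3475 & 0xFFFF = 62060

62060


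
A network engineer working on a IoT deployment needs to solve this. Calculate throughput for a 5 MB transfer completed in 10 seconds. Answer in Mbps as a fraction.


Given: file = 5 MB, time = 10 s
File in Mb = 5 * 8 = 40 Mb
Throughput = 40 / 10 Mbps
Throughput = 4 Mbps

4


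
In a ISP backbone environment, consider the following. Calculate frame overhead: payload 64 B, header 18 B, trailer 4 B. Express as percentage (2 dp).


Given: payload = 64 B, header = 18 B, trailer = 4 B
Overhead bytes = header + trailer = 18 + 4 = 22
Total frame = payload + overhead = 64 + 22 = 86
Overhead % = 22 / 86 * 100 = 25.5814% -> 25.58% (2 dp)

25.58


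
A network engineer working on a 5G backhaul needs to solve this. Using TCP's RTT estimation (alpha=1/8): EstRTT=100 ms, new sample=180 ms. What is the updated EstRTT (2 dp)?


Given: EstRTT = 100 ms, SampleRTT = 180 ms, alpha = 1/8
New EstRTT = (1 - alpha) * EstRTT + alpha * SampleRTT
(7/8) * 100 = 87.5
(1/8) * 180 = 22.5
New EstRTT = 87.5 + 22.5 = 110 ms -> 110.00 ms (2 dp)

110.00


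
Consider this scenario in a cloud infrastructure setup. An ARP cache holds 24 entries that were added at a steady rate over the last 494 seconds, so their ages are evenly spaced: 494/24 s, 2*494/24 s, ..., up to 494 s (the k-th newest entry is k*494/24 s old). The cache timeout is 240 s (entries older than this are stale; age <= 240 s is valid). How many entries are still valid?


Ages are k * 494/24 s for k = 1..24 (spacing = 20.5833 s).
Entry k is valid iff k * 494/24 <= 240 iff k <= 24 * 240 / 494 = 11.6599
n_valid = floor(11.6599) = 11
(n_stale = 24 - 11 = 13)

11


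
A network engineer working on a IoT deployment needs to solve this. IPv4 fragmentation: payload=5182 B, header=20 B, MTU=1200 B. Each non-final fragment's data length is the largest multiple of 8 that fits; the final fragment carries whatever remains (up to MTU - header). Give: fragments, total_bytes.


Max data per non-final fragment = floor((MTU - header)/8)*8 = floor((1200 - 20)/8)*8 = floor(1180/8)*8 = 1176 B
Final fragment needs no 8-byte alignment: it can carry up to MTU - header = 1180 B
Non-final fragments needed = ceil((payload - 1180) / 1176) = ceil(4002/1176) = ceil(3.4031) = 4
Number of fragments = 4 + 1 = 5
Fragment sizes (data): 4 * 1176 B + 478 B (last, 478 <= 1180 OK)
Total bytes sent = payload + n_frags * header = 5182 + 5*20 = 5182 + 100 = 5282 B

5, 5282


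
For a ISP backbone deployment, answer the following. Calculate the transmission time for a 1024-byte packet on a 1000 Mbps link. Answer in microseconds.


Given: packet = 1024 bytes, bandwidth = 1000 Mbps
Packet in bits = 1024 * 8 = 8192 bits
Bandwidth = 1000 * 10^6 = 1000000000 bps
Time = 8192 / 1000000000 seconds
Time in us = 8192 * 10^6 / 1000000000 = 8.192

8.192


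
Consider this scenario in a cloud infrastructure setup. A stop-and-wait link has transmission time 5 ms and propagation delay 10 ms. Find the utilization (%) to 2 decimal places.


Given: Ttrans = 5 ms, Tprop = 10 ms
RTT = 2 * Tprop = 2 * 10 = 20 ms
U = Ttrans / (Ttrans + RTT)
U = 5 / (5 + 20)
U = 5 / 25 = 0.2
U% = 20.00%

20.00


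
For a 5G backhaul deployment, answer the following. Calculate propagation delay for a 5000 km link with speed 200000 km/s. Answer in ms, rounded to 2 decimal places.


Given: distance = 5000 km, speed = 200000 km/s
Delay = distance / speed = 5000 / 200000 seconds
Delay in ms = 5000 * 1000 / 200000
Delay = 25.0000 ms
Rounded to 2 dp = 25.00 ms

25.00


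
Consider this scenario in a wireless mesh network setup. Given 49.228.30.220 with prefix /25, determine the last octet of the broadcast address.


Given: IP = 49.228.30.220, prefix = /25
Host bits = 32 - 25 = 7
Network last octet = 220 AND mask = 128
Host part size = 2^7 - 1 = 127
Broadcast last octet = 128 OR 127 = 255

255


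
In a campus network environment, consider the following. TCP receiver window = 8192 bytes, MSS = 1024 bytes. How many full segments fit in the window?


Given: RWND = 8192 bytes, MSS = 1024 bytes
Full segments = floor(RWND / MSS)
Full segments = floor(8192 / 1024)
Full segments = floor(8.0) = 8

8


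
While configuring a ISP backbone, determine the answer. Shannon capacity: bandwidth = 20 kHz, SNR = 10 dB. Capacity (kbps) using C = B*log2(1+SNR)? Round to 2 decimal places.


Given: B = 20 kHz, SNR = 10 dB
SNR linear = 10^(10/10) = 10
1 + SNR = 11
log2(11) = 3.4594316186
C = 20 * 1000 * 3.4594316186 = 69188.6324 bps
C = 69.188632 kbps -> 69.19 kbps (2 dp)

69.19


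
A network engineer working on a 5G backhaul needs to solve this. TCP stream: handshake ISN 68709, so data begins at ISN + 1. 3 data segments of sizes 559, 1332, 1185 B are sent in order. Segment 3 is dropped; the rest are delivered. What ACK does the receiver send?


SYN uses sequence number 68709; first data byte = ISN + 1 = 68710.
Segment 1: SEQ = 68710, len = 559 B, covers [68710, 69268]
Segment 2: SEQ = 69269, len = 1332 B, covers [69269, 70600]
Segment 3: SEQ = 70601, len = 1185 B, covers [70601, 71785] [LOST]
In-order data received: bytes [68710, 70600] (segments 1..2).
Segment 3 missing -> gap begins at byte 70601.
Cumulative ACK = next expected in-order byte = 68710 + 559 + 1332 = 70601

70601


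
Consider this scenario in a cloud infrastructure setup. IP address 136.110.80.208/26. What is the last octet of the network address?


Given: IP = 136.110.80.208, prefix = /26
Subnet mask = 255.255.255.192
Last octet of IP: 208
Last octet of mask: 192
Network last octet = 208 AND 192 = 192

192


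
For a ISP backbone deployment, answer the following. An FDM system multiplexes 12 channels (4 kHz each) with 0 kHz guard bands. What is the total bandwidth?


Given: 12 channels, 4 kHz each, guard = 0 kHz
Channel bandwidth = 12 * 4 = 48 kHz
Guard bands = 11 gaps * 0 kHz = 0 kHz
Total = 48 + 0 = 48 kHz

48


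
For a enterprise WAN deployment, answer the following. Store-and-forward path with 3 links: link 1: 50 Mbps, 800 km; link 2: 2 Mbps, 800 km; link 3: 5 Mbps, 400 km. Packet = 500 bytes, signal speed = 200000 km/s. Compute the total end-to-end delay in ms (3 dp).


Packet = 500 bytes = 4000 bits. Store-and-forward: sum (t_trans + t_prop) per link.
Link 1: t_trans = 4000/(50*10^6) s = 0.0800 ms; t_prop = 800/200000 s = 4.0000 ms; subtotal = 4.0800 ms
Link 2: t_trans = 4000/(2*10^6) s = 2.0000 ms; t_prop = 800/200000 s = 4.0000 ms; subtotal = 6.0000 ms
Link 3: t_trans = 4000/(5*10^6) s = 0.8000 ms; t_prop = 400/200000 s = 2.0000 ms; subtotal = 2.8000 ms
End-to-end = 4.0800 + 6.0000 + 2.8000 = 12.8800 ms -> 12.880 ms (3 dp)

12.880


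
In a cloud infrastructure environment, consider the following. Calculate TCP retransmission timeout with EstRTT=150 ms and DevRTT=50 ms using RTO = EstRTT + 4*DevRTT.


Given: EstRTT = 150 ms, DevRTT = 50 ms
Timeout = EstRTT + 4 * DevRTT
4 * DevRTT = 4 * 50 = 200
Timeout = 150 + 200 = 350 ms

350


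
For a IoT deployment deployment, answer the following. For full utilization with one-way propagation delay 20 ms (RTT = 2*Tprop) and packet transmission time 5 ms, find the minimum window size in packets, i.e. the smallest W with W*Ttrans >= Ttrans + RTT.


Given: Ttrans = 5 ms, RTT = 40 ms (= 2 * Tprop, Tprop = 20 ms)
Time until first ACK returns = Ttrans + RTT = 5 + 40 = 45 ms
Need W * Ttrans >= Ttrans + RTT  ->  W >= (Ttrans + RTT) / Ttrans
(Ttrans + RTT) / Ttrans = 45 / 5 = 9
W_min = ceil(9) = 9

9


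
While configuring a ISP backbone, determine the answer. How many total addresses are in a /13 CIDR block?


Given: CIDR prefix /13
Host bits = 32 - 13 = 19
Total addresses = 2^19 = 524288

524288


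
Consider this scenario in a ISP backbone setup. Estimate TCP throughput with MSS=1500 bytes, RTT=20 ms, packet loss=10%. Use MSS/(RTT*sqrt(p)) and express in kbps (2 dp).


Given: MSS = 1500 bytes, RTT = 20 ms, loss = 10%
RTT in seconds = 20 / 1000 = 0.02
Loss rate = 10% = 0.1
sqrt(loss) = sqrt(0.1) = 0.316227766017
Throughput (bytes/s) = 1500 / (0.02 * 0.316227766017) = 237170.8245
Throughput (kbps) = 237170.8245 * 8 / 1000 = 1897.366596 -> 1897.37 kbps (2 dp)

1897.37


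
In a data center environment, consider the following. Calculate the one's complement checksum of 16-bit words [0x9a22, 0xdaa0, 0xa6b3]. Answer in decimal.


Given words: [0x9a22, 0xdaa0, 0xa6b3]
Step 1: Sum all words
Raw sum = 39458 + 55968 + 42675 = 138101
Step 2: Fold carry: (7029 + 2) = 7031
One's complement = ~7031 & 0xFFFF = 58504

58504


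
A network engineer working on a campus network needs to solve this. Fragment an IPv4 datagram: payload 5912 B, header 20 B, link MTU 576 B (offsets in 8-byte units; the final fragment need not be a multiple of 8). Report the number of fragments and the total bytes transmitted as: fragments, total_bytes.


Max data per non-final fragment = floor((MTU - header)/8)*8 = floor((576 - 20)/8)*8 = floor(556/8)*8 = 552 B
Final fragment needs no 8-byte alignment: it can carry up to MTU - header = 556 B
Non-final fragments needed = ceil((payload - 556) / 552) = ceil(5356/552) = ceil(9.7029) = 10
Number of fragments = 10 + 1 = 11
Fragment sizes (data): 10 * 552 B + 392 B (last, 392 <= 556 OK)
Total bytes sent = payload + n_frags * header = 5912 + 11*20 = 5912 + 220 = 6132 B

11, 6132


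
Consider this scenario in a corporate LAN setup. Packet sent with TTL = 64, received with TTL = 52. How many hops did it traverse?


Given: initial TTL = 64, received TTL = 52
Hops = initial TTL - received TTL
Hops = 64 - 52 = 12

12


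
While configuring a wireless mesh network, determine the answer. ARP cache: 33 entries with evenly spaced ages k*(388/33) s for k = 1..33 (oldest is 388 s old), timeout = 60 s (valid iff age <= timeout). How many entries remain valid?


Ages are k * 388/33 s for k = 1..33 (spacing = 11.7576 s).
Entry k is valid iff k * 388/33 <= 60 iff k <= 33 * 60 / 388 = 5.1031
n_valid = floor(5.1031) = 5
(n_stale = 33 - 5 = 28)

5


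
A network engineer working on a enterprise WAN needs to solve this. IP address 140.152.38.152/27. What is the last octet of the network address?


Given: IP = 140.152.38.152, prefix = /27
Subnet mask = 255.255.255.224
Last octet of IP: 152
Last octet of mask: 224
Network last octet = 152 AND 224 = 128

128


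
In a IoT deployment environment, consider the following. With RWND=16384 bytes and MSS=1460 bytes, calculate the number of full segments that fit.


Given: RWND = 16384 bytes, MSS = 1460 bytes
Full segments = floor(RWND / MSS)
Full segments = floor(16384 / 1460)
Full segments = floor(11.2219) = 11

11


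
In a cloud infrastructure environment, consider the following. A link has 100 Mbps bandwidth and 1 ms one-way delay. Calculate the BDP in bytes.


Given: bandwidth = 100 Mbps, delay = 1 ms
BDP in bits = 100 * 10^6 * 1 / 1000
BDP in bits = 100000
BDP in bytes = 100000 / 8 = 12500

12500


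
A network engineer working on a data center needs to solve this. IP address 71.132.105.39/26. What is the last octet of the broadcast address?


Given: IP = 71.132.105.39, prefix = /26
Host bits = 32 - 26 = 6
Network last octet = 39 AND mask = 0
Host part size = 2^6 - 1 = 63
Broadcast last octet = 0 OR 63 = 63

63


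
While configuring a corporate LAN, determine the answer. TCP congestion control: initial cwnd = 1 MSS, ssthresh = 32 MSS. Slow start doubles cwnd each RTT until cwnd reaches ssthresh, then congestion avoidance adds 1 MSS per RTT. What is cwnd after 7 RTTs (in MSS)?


RTT 0: cwnd = 1 MSS (initial)
RTT 1: cwnd = 2 MSS (slow start, doubled)
RTT 2: cwnd = 4 MSS (slow start, doubled)
RTT 3: cwnd = 8 MSS (slow start, doubled)
RTT 4: cwnd = 16 MSS (slow start, doubled)
RTT 5: cwnd = 32 MSS (slow start, doubled)
RTT 6: cwnd = 33 MSS (congestion avoidance, +1)
RTT 7: cwnd = 34 MSS (congestion avoidance, +1)

34


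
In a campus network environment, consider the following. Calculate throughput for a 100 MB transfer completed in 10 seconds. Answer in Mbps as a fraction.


Given: file = 100 MB, time = 10 s
File in Mb = 100 * 8 = 800 Mb
Throughput = 800 / 10 Mbps
Throughput = 80 Mbps

80


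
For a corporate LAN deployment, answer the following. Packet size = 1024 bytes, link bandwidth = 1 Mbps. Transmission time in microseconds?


Given: packet = 1024 bytes, bandwidth = 1 Mbps
Packet in bits = 1024 * 8 = 8192 bits
Bandwidth = 1 * 10^6 = 1000000 bps
Time = 8192 / 1000000 seconds
Time in us = 8192 * 10^6 / 1000000 = 8192

8192


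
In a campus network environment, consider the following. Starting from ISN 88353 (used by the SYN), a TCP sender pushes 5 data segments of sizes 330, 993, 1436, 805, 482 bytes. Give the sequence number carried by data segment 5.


The SYN occupies sequence number ISN = 88353, so the first data byte is ISN + 1 = 88354.
SEQ of data segment i = (ISN + 1) + sum of payload sizes of segments 1..i-1.
Segment 1: SEQ = 88354, payload = 330 bytes
Segment 2: SEQ = 88684, payload = 993 bytes
Segment 3: SEQ = 89677, payload = 1436 bytes
Segment 4: SEQ = 91113, payload = 805 bytes
Segment 5: SEQ = 91918, payload = 482 bytes
SEQ of segment 5 = 88354 + 330 + 993 + 1436 + 805 = 91918

91918


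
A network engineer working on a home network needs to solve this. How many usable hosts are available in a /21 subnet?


Given: subnet mask /21
Host bits = 32 - 21 = 11
Total addresses = 2^11 = 2048
Usable hosts = 2048 - 2 (network + broadcast) = 2046

2046


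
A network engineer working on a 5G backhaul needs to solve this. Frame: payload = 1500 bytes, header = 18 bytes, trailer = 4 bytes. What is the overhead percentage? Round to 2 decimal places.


Given: payload = 1500 B, header = 18 B, trailer = 4 B
Overhead bytes = header + trailer = 18 + 4 = 22
Total frame = payload + overhead = 1500 + 22 = 1522
Overhead % = 22 / 1522 * 100 = 1.4455% -> 1.45% (2 dp)

1.45


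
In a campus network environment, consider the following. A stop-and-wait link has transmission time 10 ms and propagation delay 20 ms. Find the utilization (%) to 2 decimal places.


Given: Ttrans = 10 ms, Tprop = 20 ms
RTT = 2 * Tprop = 2 * 20 = 40 ms
U = Ttrans / (Ttrans + RTT)
U = 10 / (10 + 40)
U = 10 / 50 = 0.2
U% = 20.00%

20.00


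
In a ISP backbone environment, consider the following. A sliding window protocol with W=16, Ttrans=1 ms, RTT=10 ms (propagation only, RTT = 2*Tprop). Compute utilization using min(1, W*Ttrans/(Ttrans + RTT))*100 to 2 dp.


Given: W = 16, Ttrans = 1 ms, RTT = 10 ms (= 2 * Tprop, Tprop = 5 ms)
Cycle time = Ttrans + RTT = 1 + 10 = 11 ms (first packet sent until its ACK returns)
W * Ttrans = 16 * 1 = 16 ms of sending per cycle
W * Ttrans / (Ttrans + RTT) = 16 / 11 = 1.454545
U = min(1, 1.454545) = 1.000000
U% = 100.00%

100.00


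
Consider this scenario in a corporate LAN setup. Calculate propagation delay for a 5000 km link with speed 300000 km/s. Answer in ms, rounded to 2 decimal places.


Given: distance = 5000 km, speed = 300000 km/s
Delay = distance / speed = 5000 / 300000 seconds
Delay in ms = 5000 * 1000 / 300000
Delay = 16.6667 ms
Rounded to 2 dp = 16.67 ms

16.67


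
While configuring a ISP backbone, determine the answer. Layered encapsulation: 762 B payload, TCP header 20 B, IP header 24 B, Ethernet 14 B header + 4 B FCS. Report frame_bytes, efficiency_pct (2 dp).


TCP segment = 762 + 20 = 782 B
IP packet = 782 + 24 = 806 B
Ethernet frame = 806 + 14 + 4 = 824 B
Efficiency = app / frame = 762 / 824 = 0.924757 = 92.4757% -> 92.48% (2 dp)

824, 92.48


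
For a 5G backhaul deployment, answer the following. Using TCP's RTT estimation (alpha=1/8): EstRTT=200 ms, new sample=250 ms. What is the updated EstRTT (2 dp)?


Given: EstRTT = 200 ms, SampleRTT = 250 ms, alpha = 1/8
New EstRTT = (1 - alpha) * EstRTT + alpha * SampleRTT
(7/8) * 200 = 175
(1/8) * 250 = 31.25
New EstRTT = 175 + 31.25 = 206.25 ms -> 206.25 ms (2 dp)

206.25


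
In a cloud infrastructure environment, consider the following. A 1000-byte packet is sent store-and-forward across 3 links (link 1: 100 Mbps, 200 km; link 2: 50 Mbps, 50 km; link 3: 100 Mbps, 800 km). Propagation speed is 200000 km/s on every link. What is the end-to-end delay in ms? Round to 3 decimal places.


Packet = 1000 bytes = 8000 bits. Store-and-forward: sum (t_trans + t_prop) per link.
Link 1: t_trans = 8000/(100*10^6) s = 0.0800 ms; t_prop = 200/200000 s = 1.0000 ms; subtotal = 1.0800 ms
Link 2: t_trans = 8000/(50*10^6) s = 0.1600 ms; t_prop = 50/200000 s = 0.2500 ms; subtotal = 0.4100 ms
Link 3: t_trans = 8000/(100*10^6) s = 0.0800 ms; t_prop = 800/200000 s = 4.0000 ms; subtotal = 4.0800 ms
End-to-end = 1.0800 + 0.4100 + 4.0800 = 5.5700 ms -> 5.570 ms (3 dp)

5.570


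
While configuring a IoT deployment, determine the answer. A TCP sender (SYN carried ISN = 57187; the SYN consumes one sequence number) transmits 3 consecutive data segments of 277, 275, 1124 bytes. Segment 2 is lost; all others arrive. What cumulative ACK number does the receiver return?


SYN uses sequence number 57187; first data byte = ISN + 1 = 57188.
Segment 1: SEQ = 57188, len = 277 B, covers [57188, 57464]
Segment 2: SEQ = 57465, len = 275 B, covers [57465, 57739] [LOST]
Segment 3: SEQ = 57740, len = 1124 B, covers [57740, 58863]
In-order data received: bytes [57188, 57464] (segments 1..1).
Segment 2 missing -> gap begins at byte 57465; later segments buffered out of order.
Cumulative ACK = next expected in-order byte = 57188 + 277 = 57465

57465


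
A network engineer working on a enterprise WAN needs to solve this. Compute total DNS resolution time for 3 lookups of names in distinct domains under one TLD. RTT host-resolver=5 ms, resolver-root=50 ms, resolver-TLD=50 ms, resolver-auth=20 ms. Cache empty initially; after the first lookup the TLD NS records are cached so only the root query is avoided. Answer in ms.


Lookup 1 (cold cache): local + root + TLD + auth = 5 + 50 + 50 + 20 = 125 ms
Lookups 2..3 (TLD NS cached -> skip root; new domain -> still ask TLD and auth): local + TLD + auth = 5 + 50 + 20 = 75 ms each
Remaining 2 lookups: 2 * 75 = 150 ms
Total = 125 + 150 = 275 ms

275


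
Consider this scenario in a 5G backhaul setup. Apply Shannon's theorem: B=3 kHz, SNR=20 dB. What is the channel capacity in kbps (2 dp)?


Given: B = 3 kHz, SNR = 20 dB
SNR linear = 10^(20/10) = 100
1 + SNR = 101
log2(101) = 6.6582114828
C = 3 * 1000 * 6.6582114828 = 19974.6344 bps
C = 19.974634 kbps -> 19.97 kbps (2 dp)

19.97


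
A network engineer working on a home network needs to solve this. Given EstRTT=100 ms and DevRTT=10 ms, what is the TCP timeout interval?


Given: EstRTT = 100 ms, DevRTT = 10 ms
Timeout = EstRTT + 4 * DevRTT
4 * DevRTT = 4 * 10 = 40
Timeout = 100 + 40 = 140 ms

140


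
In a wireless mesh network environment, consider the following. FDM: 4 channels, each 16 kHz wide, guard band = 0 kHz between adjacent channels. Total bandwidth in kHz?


Given: 4 channels, 16 kHz each, guard = 0 kHz
Channel bandwidth = 4 * 16 = 64 kHz
Guard bands = 3 gaps * 0 kHz = 0 kHz
Total = 64 + 0 = 64 kHz

64


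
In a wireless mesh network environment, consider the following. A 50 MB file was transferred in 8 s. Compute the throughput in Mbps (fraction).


Given: file = 50 MB, time = 8 s
File in Mb = 50 * 8 = 400 Mb
Throughput = 400 / 8 Mbps
Throughput = 50 Mbps

50


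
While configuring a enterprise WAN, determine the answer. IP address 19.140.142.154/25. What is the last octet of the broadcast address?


Given: IP = 19.140.142.154, prefix = /25
Host bits = 32 - 25 = 7
Network last octet = 154 AND mask = 128
Host part size = 2^7 - 1 = 127
Broadcast last octet = 128 OR 127 = 255

255


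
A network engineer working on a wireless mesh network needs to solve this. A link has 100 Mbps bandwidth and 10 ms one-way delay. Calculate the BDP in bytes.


Given: bandwidth = 100 Mbps, delay = 10 ms
BDP in bits = 100 * 10^6 * 10 / 1000
BDP in bits = 1000000
BDP in bytes = 1000000 / 8 = 125000

125000


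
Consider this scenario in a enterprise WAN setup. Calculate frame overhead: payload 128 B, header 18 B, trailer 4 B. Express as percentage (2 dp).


Given: payload = 128 B, header = 18 B, trailer = 4 B
Overhead bytes = header + trailer = 18 + 4 = 22
Total frame = payload + overhead = 128 + 22 = 150
Overhead % = 22 / 150 * 100 = 14.6667% -> 14.67% (2 dp)

14.67


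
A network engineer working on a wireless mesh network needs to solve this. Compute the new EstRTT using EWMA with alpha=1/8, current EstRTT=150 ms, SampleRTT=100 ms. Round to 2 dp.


Given: EstRTT = 150 ms, SampleRTT = 100 ms, alpha = 1/8
New EstRTT = (1 - alpha) * EstRTT + alpha * SampleRTT
(7/8) * 150 = 131.25
(1/8) * 100 = 12.5
New EstRTT = 131.25 + 12.5 = 143.75 ms -> 143.75 ms (2 dp)

143.75


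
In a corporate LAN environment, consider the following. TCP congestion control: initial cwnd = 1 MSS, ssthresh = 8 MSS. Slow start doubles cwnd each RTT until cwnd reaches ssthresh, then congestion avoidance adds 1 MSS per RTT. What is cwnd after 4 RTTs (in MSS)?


RTT 0: cwnd = 1 MSS (initial)
RTT 1: cwnd = 2 MSS (slow start, doubled)
RTT 2: cwnd = 4 MSS (slow start, doubled)
RTT 3: cwnd = 8 MSS (slow start, doubled)
RTT 4: cwnd = 9 MSS (congestion avoidance, +1)

9


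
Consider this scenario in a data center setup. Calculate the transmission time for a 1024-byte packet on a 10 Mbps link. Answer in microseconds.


Given: packet = 1024 bytes, bandwidth = 10 Mbps
Packet in bits = 1024 * 8 = 8192 bits
Bandwidth = 10 * 10^6 = 10000000 bps
Time = 8192 / 10000000 seconds
Time in us = 8192 * 10^6 / 10000000 = 819.2

819.2


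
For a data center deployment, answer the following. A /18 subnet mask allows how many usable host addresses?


Given: subnet mask /18
Host bits = 32 - 18 = 14
Total addresses = 2^14 = 16384
Usable hosts = 16384 - 2 (network + broadcast) = 16382

16382


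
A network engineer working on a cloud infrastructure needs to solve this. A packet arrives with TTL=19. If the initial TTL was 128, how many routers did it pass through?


Given: initial TTL = 128, received TTL = 19
Hops = initial TTL - received TTL
Hops = 128 - 19 = 109

109


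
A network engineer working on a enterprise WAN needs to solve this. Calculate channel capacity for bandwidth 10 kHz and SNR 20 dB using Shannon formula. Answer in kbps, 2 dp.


Given: B = 10 kHz, SNR = 20 dB
SNR linear = 10^(20/10) = 100
1 + SNR = 101
log2(101) = 6.6582114828
C = 10 * 1000 * 6.6582114828 = 66582.1148 bps
C = 66.582115 kbps -> 66.58 kbps (2 dp)

66.58


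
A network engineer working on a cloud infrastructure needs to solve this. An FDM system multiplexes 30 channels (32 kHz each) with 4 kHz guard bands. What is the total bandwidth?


Given: 30 channels, 32 kHz each, guard = 4 kHz
Channel bandwidth = 30 * 32 = 960 kHz
Guard bands = 29 gaps * 4 kHz = 116 kHz
Total = 960 + 116 = 1076 kHz

1076


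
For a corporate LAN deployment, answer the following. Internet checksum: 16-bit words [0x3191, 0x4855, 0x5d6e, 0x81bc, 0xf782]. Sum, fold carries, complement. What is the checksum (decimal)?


Given words: [0x3191, 0x4855, 0x5d6e, 0x81bc, 0xf782]
Step 1: Sum all words
Raw sum = 12689 + 18517 + 23918 + 33212 + 63362 = 151698
Step 2: Fold carry: (20626 + 2) = 20628
One's complement = ~20628 & 0xFFFF = 44907

44907


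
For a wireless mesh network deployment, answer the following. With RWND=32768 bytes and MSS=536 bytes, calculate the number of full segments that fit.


Given: RWND = 32768 bytes, MSS = 536 bytes
Full segments = floor(RWND / MSS)
Full segments = floor(32768 / 536)
Full segments = floor(61.1343) = 61

61


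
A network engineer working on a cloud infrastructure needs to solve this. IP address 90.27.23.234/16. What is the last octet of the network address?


Given: IP = 90.27.23.234, prefix = /16
Subnet mask = 255.255.0.0
Last octet of IP: 234
Last octet of mask: 0
Network last octet = 234 AND 0 = 0

0


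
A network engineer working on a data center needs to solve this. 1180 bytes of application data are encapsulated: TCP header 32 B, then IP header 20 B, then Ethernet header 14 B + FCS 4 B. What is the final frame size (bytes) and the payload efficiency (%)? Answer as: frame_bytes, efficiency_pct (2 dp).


TCP segment = 1180 + 32 = 1212 B
IP packet = 1212 + 20 = 1232 B
Ethernet frame = 1232 + 14 + 4 = 1250 B
Efficiency = app / frame = 1180 / 1250 = 0.944000 = 94.4000% -> 94.40% (2 dp)

1250, 94.40


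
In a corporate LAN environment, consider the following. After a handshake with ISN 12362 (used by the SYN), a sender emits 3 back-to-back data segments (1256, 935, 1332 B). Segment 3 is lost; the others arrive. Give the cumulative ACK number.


SYN uses sequence number 12362; first data byte = ISN + 1 = 12363.
Segment 1: SEQ = 12363, len = 1256 B, covers [12363, 13618]
Segment 2: SEQ = 13619, len = 935 B, covers [13619, 14553]
Segment 3: SEQ = 14554, len = 1332 B, covers [14554, 15885] [LOST]
In-order data received: bytes [12363, 14553] (segments 1..2).
Segment 3 missing -> gap begins at byte 14554.
Cumulative ACK = next expected in-order byte = 12363 + 1256 + 935 = 14554

14554


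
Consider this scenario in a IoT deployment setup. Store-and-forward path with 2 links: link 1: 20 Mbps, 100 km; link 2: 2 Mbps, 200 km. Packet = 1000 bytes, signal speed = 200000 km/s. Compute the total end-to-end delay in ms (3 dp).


Packet = 1000 bytes = 8000 bits. Store-and-forward: sum (t_trans + t_prop) per link.
Link 1: t_trans = 8000/(20*10^6) s = 0.4000 ms; t_prop = 100/200000 s = 0.5000 ms; subtotal = 0.9000 ms
Link 2: t_trans = 8000/(2*10^6) s = 4.0000 ms; t_prop = 200/200000 s = 1.0000 ms; subtotal = 5.0000 ms
End-to-end = 0.9000 + 5.0000 = 5.9000 ms -> 5.900 ms (3 dp)

5.900


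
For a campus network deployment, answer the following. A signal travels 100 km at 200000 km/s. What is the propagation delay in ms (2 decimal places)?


Given: distance = 100 km, speed = 200000 km/s
Delay = distance / speed = 100 / 200000 seconds
Delay in ms = 100 * 1000 / 200000
Delay = 0.5000 ms
Rounded to 2 dp = 0.50 ms

0.50


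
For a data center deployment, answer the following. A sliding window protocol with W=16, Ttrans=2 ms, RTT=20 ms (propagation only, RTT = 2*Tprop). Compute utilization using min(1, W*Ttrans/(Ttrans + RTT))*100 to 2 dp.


Given: W = 16, Ttrans = 2 ms, RTT = 20 ms (= 2 * Tprop, Tprop = 10 ms)
Cycle time = Ttrans + RTT = 2 + 20 = 22 ms (first packet sent until its ACK returns)
W * Ttrans = 16 * 2 = 32 ms of sending per cycle
W * Ttrans / (Ttrans + RTT) = 32 / 22 = 1.454545
U = min(1, 1.454545) = 1.000000
U% = 100.00%

100.00


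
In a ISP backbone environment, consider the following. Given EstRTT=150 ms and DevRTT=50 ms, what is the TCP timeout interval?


Given: EstRTT = 150 ms, DevRTT = 50 ms
Timeout = EstRTT + 4 * DevRTT
4 * DevRTT = 4 * 50 = 200
Timeout = 150 + 200 = 350 ms

350


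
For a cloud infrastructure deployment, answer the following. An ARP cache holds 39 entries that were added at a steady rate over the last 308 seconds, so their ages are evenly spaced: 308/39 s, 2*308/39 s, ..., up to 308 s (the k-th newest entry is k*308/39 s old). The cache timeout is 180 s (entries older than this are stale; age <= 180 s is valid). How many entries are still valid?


Ages are k * 308/39 s for k = 1..39 (spacing = 7.8974 s).
Entry k is valid iff k * 308/39 <= 180 iff k <= 39 * 180 / 308 = 22.7922
n_valid = floor(22.7922) = 22
(n_stale = 39 - 22 = 17)

22


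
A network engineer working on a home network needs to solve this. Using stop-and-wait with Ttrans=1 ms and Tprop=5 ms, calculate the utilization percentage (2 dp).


Given: Ttrans = 1 ms, Tprop = 5 ms
RTT = 2 * Tprop = 2 * 5 = 10 ms
U = Ttrans / (Ttrans + RTT)
U = 1 / (1 + 10)
U = 1 / 11 = 0.090909
U% = 9.09%

9.09


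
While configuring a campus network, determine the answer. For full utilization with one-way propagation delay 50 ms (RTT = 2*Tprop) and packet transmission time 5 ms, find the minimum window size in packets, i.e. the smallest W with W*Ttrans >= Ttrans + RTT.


Given: Ttrans = 5 ms, RTT = 100 ms (= 2 * Tprop, Tprop = 50 ms)
Time until first ACK returns = Ttrans + RTT = 5 + 100 = 105 ms
Need W * Ttrans >= Ttrans + RTT  ->  W >= (Ttrans + RTT) / Ttrans
(Ttrans + RTT) / Ttrans = 105 / 5 = 21
W_min = ceil(21) = 21

21


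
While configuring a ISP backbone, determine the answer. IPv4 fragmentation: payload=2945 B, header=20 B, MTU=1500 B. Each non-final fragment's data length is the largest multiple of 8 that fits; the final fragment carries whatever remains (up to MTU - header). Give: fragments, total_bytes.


Max data per non-final fragment = floor((MTU - header)/8)*8 = floor((1500 - 20)/8)*8 = floor(1480/8)*8 = 1480 B
Final fragment needs no 8-byte alignment: it can carry up to MTU - header = 1480 B
Non-final fragments needed = ceil((payload - 1480) / 1480) = ceil(1465/1480) = ceil(0.9899) = 1
Number of fragments = 1 + 1 = 2
Fragment sizes (data): 1 * 1480 B + 1465 B (last, 1465 <= 1480 OK)
Total bytes sent = payload + n_frags * header = 2945 + 2*20 = 2945 + 40 = 2985 B

2, 2985
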